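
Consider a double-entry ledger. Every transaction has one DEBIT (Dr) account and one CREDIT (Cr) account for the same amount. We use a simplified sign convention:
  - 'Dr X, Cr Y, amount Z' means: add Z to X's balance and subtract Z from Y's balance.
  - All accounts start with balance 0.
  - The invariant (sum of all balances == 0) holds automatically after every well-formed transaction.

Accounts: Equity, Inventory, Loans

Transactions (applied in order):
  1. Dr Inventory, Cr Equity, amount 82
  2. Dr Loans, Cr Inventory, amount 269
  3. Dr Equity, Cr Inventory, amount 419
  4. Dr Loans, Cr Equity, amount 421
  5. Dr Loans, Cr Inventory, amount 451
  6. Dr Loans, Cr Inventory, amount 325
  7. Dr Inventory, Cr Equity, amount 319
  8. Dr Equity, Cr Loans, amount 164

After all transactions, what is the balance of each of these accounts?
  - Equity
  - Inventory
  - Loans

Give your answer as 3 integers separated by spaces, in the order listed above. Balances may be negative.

After txn 1 (Dr Inventory, Cr Equity, amount 82): Equity=-82 Inventory=82
After txn 2 (Dr Loans, Cr Inventory, amount 269): Equity=-82 Inventory=-187 Loans=269
After txn 3 (Dr Equity, Cr Inventory, amount 419): Equity=337 Inventory=-606 Loans=269
After txn 4 (Dr Loans, Cr Equity, amount 421): Equity=-84 Inventory=-606 Loans=690
After txn 5 (Dr Loans, Cr Inventory, amount 451): Equity=-84 Inventory=-1057 Loans=1141
After txn 6 (Dr Loans, Cr Inventory, amount 325): Equity=-84 Inventory=-1382 Loans=1466
After txn 7 (Dr Inventory, Cr Equity, amount 319): Equity=-403 Inventory=-1063 Loans=1466
After txn 8 (Dr Equity, Cr Loans, amount 164): Equity=-239 Inventory=-1063 Loans=1302

Answer: -239 -1063 1302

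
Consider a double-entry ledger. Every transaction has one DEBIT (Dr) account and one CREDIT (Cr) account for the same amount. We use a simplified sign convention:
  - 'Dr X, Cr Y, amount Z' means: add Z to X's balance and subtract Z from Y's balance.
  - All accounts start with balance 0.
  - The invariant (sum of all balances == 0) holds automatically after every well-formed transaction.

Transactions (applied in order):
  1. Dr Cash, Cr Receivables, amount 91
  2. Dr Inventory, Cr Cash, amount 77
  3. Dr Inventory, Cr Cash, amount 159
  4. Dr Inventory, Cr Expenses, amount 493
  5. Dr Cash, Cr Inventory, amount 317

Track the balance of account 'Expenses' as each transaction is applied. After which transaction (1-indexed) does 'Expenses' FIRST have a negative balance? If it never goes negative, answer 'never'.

Answer: 4

Derivation:
After txn 1: Expenses=0
After txn 2: Expenses=0
After txn 3: Expenses=0
After txn 4: Expenses=-493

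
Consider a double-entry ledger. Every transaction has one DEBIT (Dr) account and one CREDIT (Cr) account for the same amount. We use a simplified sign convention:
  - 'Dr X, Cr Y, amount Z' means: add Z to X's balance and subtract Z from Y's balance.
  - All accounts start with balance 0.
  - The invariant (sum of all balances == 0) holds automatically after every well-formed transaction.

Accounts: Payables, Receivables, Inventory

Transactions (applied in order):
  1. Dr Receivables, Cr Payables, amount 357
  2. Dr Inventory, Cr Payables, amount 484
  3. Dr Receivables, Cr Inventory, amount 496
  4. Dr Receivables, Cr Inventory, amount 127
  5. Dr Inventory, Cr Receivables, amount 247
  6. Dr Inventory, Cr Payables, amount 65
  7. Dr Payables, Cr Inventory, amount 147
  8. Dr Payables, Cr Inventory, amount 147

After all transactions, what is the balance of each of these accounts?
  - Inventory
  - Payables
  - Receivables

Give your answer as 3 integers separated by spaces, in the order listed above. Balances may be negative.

Answer: -121 -612 733

Derivation:
After txn 1 (Dr Receivables, Cr Payables, amount 357): Payables=-357 Receivables=357
After txn 2 (Dr Inventory, Cr Payables, amount 484): Inventory=484 Payables=-841 Receivables=357
After txn 3 (Dr Receivables, Cr Inventory, amount 496): Inventory=-12 Payables=-841 Receivables=853
After txn 4 (Dr Receivables, Cr Inventory, amount 127): Inventory=-139 Payables=-841 Receivables=980
After txn 5 (Dr Inventory, Cr Receivables, amount 247): Inventory=108 Payables=-841 Receivables=733
After txn 6 (Dr Inventory, Cr Payables, amount 65): Inventory=173 Payables=-906 Receivables=733
After txn 7 (Dr Payables, Cr Inventory, amount 147): Inventory=26 Payables=-759 Receivables=733
After txn 8 (Dr Payables, Cr Inventory, amount 147): Inventory=-121 Payables=-612 Receivables=733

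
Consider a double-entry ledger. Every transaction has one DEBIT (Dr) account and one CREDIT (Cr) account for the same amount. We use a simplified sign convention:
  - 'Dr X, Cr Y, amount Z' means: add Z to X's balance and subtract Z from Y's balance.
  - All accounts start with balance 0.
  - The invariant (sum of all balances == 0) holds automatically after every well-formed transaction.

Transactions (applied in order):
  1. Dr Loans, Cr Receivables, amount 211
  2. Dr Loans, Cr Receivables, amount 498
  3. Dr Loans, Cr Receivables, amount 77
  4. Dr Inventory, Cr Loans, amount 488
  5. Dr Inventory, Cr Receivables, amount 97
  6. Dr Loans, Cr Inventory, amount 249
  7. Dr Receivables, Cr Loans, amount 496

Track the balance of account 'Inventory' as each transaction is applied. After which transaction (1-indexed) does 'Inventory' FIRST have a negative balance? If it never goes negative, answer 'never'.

Answer: never

Derivation:
After txn 1: Inventory=0
After txn 2: Inventory=0
After txn 3: Inventory=0
After txn 4: Inventory=488
After txn 5: Inventory=585
After txn 6: Inventory=336
After txn 7: Inventory=336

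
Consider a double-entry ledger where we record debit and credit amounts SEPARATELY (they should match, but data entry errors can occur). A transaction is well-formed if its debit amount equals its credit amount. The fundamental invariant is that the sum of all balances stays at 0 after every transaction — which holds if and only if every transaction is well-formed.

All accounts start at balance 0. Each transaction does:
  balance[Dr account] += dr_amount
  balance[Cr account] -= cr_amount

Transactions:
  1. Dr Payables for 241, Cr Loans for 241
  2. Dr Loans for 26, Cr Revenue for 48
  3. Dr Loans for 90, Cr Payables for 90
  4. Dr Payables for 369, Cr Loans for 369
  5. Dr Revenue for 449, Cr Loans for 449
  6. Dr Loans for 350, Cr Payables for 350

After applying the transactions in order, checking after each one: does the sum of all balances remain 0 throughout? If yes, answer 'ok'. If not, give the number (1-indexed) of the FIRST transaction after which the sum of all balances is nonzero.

After txn 1: dr=241 cr=241 sum_balances=0
After txn 2: dr=26 cr=48 sum_balances=-22
After txn 3: dr=90 cr=90 sum_balances=-22
After txn 4: dr=369 cr=369 sum_balances=-22
After txn 5: dr=449 cr=449 sum_balances=-22
After txn 6: dr=350 cr=350 sum_balances=-22

Answer: 2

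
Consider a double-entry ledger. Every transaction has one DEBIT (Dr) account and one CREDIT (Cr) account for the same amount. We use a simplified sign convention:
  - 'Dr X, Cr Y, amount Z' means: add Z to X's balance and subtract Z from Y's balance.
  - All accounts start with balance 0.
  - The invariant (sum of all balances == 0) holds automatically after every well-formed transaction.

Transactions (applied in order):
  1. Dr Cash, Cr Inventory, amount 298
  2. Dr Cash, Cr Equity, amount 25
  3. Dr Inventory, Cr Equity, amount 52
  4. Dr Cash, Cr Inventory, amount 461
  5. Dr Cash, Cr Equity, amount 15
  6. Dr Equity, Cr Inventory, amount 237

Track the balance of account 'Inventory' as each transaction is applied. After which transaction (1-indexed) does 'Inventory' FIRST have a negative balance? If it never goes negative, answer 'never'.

Answer: 1

Derivation:
After txn 1: Inventory=-298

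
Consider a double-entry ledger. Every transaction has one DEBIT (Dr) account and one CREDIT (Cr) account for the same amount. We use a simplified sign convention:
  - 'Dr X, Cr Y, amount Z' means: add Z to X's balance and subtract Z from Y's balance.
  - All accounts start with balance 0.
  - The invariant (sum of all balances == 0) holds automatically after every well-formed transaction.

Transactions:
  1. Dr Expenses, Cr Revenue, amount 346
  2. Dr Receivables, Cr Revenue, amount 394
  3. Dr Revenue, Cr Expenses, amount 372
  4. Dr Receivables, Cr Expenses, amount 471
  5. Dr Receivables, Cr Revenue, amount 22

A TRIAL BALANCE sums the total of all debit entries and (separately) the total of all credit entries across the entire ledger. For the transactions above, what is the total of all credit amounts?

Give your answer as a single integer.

Txn 1: credit+=346
Txn 2: credit+=394
Txn 3: credit+=372
Txn 4: credit+=471
Txn 5: credit+=22
Total credits = 1605

Answer: 1605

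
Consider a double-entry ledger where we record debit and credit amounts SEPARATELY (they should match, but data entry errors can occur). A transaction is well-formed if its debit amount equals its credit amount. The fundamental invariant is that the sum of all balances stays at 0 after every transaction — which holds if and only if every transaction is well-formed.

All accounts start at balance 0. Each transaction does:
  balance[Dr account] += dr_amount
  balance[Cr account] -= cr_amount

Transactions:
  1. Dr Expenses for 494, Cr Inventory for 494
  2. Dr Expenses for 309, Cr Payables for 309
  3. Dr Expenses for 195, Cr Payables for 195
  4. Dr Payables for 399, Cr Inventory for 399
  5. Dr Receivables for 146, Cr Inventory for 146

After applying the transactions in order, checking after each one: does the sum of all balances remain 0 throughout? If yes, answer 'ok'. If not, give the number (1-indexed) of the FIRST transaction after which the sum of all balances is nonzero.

After txn 1: dr=494 cr=494 sum_balances=0
After txn 2: dr=309 cr=309 sum_balances=0
After txn 3: dr=195 cr=195 sum_balances=0
After txn 4: dr=399 cr=399 sum_balances=0
After txn 5: dr=146 cr=146 sum_balances=0

Answer: ok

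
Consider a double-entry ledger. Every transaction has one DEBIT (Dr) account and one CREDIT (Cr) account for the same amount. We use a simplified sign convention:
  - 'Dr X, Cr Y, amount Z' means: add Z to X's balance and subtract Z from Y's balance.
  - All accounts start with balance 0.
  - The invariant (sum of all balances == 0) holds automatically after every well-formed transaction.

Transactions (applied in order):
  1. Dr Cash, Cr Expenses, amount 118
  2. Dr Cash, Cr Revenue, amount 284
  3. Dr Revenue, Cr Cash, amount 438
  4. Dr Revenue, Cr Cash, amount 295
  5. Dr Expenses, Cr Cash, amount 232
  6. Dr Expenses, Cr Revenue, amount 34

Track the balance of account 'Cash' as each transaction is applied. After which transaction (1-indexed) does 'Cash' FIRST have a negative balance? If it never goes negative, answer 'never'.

After txn 1: Cash=118
After txn 2: Cash=402
After txn 3: Cash=-36

Answer: 3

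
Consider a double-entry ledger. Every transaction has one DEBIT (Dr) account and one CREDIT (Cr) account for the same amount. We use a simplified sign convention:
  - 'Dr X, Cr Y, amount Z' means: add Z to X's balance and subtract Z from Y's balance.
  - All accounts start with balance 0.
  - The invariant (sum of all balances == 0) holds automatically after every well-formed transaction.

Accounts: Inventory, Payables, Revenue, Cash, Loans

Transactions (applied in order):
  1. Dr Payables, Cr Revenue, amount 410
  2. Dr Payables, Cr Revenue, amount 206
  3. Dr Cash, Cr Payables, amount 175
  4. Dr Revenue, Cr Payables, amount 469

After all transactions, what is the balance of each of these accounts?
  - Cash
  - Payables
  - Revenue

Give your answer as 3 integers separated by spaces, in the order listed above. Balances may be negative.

Answer: 175 -28 -147

Derivation:
After txn 1 (Dr Payables, Cr Revenue, amount 410): Payables=410 Revenue=-410
After txn 2 (Dr Payables, Cr Revenue, amount 206): Payables=616 Revenue=-616
After txn 3 (Dr Cash, Cr Payables, amount 175): Cash=175 Payables=441 Revenue=-616
After txn 4 (Dr Revenue, Cr Payables, amount 469): Cash=175 Payables=-28 Revenue=-147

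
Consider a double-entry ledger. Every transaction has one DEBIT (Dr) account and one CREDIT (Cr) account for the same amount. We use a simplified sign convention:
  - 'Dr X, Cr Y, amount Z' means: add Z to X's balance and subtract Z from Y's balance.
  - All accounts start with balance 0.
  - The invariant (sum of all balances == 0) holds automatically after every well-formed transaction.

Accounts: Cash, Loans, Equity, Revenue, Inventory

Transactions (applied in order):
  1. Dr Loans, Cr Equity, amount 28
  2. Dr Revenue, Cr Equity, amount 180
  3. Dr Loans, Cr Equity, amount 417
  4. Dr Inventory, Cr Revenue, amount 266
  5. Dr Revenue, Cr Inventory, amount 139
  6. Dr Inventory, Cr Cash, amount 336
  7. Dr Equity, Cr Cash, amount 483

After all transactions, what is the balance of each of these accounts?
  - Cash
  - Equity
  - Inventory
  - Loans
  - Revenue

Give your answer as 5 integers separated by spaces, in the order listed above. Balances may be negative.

Answer: -819 -142 463 445 53

Derivation:
After txn 1 (Dr Loans, Cr Equity, amount 28): Equity=-28 Loans=28
After txn 2 (Dr Revenue, Cr Equity, amount 180): Equity=-208 Loans=28 Revenue=180
After txn 3 (Dr Loans, Cr Equity, amount 417): Equity=-625 Loans=445 Revenue=180
After txn 4 (Dr Inventory, Cr Revenue, amount 266): Equity=-625 Inventory=266 Loans=445 Revenue=-86
After txn 5 (Dr Revenue, Cr Inventory, amount 139): Equity=-625 Inventory=127 Loans=445 Revenue=53
After txn 6 (Dr Inventory, Cr Cash, amount 336): Cash=-336 Equity=-625 Inventory=463 Loans=445 Revenue=53
After txn 7 (Dr Equity, Cr Cash, amount 483): Cash=-819 Equity=-142 Inventory=463 Loans=445 Revenue=53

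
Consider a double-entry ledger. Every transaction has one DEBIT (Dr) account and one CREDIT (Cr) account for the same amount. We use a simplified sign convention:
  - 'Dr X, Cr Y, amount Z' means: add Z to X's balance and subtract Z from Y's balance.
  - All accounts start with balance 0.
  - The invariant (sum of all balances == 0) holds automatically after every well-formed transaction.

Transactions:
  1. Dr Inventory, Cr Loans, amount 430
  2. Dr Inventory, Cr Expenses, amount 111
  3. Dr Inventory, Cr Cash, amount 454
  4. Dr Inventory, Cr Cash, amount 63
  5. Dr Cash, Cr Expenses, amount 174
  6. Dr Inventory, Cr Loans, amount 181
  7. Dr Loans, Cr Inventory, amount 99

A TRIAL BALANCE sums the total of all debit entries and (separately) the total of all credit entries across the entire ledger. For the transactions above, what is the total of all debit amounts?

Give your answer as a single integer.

Answer: 1512

Derivation:
Txn 1: debit+=430
Txn 2: debit+=111
Txn 3: debit+=454
Txn 4: debit+=63
Txn 5: debit+=174
Txn 6: debit+=181
Txn 7: debit+=99
Total debits = 1512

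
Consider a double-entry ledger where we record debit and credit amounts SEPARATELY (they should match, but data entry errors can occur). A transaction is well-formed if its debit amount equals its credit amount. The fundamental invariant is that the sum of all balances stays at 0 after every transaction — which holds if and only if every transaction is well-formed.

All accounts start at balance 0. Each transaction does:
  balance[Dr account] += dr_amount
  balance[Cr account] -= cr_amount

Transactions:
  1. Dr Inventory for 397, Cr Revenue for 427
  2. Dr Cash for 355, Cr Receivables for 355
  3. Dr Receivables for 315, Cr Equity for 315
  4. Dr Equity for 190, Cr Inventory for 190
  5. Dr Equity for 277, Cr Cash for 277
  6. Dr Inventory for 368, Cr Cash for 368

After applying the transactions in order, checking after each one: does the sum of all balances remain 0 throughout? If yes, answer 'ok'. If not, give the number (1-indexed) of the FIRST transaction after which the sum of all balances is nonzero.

After txn 1: dr=397 cr=427 sum_balances=-30
After txn 2: dr=355 cr=355 sum_balances=-30
After txn 3: dr=315 cr=315 sum_balances=-30
After txn 4: dr=190 cr=190 sum_balances=-30
After txn 5: dr=277 cr=277 sum_balances=-30
After txn 6: dr=368 cr=368 sum_balances=-30

Answer: 1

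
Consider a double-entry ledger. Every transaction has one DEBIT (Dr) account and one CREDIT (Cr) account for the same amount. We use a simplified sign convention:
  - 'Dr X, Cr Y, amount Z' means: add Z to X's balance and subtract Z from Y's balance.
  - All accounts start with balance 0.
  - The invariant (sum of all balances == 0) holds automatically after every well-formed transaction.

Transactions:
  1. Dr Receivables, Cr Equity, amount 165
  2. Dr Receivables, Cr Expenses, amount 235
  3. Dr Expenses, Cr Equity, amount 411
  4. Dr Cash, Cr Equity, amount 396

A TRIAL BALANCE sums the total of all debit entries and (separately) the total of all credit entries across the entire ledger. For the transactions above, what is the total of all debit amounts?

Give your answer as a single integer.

Txn 1: debit+=165
Txn 2: debit+=235
Txn 3: debit+=411
Txn 4: debit+=396
Total debits = 1207

Answer: 1207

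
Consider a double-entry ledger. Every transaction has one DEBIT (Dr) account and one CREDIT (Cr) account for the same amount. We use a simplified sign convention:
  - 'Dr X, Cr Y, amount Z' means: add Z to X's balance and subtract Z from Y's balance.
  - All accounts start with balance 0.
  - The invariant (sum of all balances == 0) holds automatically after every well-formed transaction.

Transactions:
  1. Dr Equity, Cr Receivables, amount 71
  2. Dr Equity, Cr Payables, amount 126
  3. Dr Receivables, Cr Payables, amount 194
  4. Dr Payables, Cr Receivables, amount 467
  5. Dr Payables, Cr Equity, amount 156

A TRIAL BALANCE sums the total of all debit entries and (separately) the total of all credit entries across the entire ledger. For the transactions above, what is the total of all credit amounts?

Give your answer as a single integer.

Answer: 1014

Derivation:
Txn 1: credit+=71
Txn 2: credit+=126
Txn 3: credit+=194
Txn 4: credit+=467
Txn 5: credit+=156
Total credits = 1014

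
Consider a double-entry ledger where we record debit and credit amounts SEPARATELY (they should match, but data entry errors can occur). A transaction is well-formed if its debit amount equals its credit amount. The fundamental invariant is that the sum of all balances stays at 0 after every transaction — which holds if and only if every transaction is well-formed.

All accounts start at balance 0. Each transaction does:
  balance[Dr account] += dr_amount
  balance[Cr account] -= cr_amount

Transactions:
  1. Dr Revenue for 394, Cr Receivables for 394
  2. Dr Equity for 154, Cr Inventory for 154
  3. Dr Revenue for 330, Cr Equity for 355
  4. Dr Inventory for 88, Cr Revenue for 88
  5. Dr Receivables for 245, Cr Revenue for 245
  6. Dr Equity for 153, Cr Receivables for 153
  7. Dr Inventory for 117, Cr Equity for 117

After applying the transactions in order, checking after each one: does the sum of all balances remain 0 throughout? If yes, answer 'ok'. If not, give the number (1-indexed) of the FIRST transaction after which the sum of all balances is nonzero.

Answer: 3

Derivation:
After txn 1: dr=394 cr=394 sum_balances=0
After txn 2: dr=154 cr=154 sum_balances=0
After txn 3: dr=330 cr=355 sum_balances=-25
After txn 4: dr=88 cr=88 sum_balances=-25
After txn 5: dr=245 cr=245 sum_balances=-25
After txn 6: dr=153 cr=153 sum_balances=-25
After txn 7: dr=117 cr=117 sum_balances=-25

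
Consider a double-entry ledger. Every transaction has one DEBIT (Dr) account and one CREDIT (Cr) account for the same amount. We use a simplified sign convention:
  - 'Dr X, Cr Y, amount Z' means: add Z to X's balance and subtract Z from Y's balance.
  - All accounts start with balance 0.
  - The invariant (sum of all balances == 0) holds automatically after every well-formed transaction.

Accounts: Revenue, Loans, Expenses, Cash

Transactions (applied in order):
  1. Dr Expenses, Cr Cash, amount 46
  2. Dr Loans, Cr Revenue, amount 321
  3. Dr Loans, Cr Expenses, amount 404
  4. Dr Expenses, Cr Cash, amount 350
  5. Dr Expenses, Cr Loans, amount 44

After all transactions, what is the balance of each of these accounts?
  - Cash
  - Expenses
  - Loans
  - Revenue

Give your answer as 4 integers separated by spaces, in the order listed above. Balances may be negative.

After txn 1 (Dr Expenses, Cr Cash, amount 46): Cash=-46 Expenses=46
After txn 2 (Dr Loans, Cr Revenue, amount 321): Cash=-46 Expenses=46 Loans=321 Revenue=-321
After txn 3 (Dr Loans, Cr Expenses, amount 404): Cash=-46 Expenses=-358 Loans=725 Revenue=-321
After txn 4 (Dr Expenses, Cr Cash, amount 350): Cash=-396 Expenses=-8 Loans=725 Revenue=-321
After txn 5 (Dr Expenses, Cr Loans, amount 44): Cash=-396 Expenses=36 Loans=681 Revenue=-321

Answer: -396 36 681 -321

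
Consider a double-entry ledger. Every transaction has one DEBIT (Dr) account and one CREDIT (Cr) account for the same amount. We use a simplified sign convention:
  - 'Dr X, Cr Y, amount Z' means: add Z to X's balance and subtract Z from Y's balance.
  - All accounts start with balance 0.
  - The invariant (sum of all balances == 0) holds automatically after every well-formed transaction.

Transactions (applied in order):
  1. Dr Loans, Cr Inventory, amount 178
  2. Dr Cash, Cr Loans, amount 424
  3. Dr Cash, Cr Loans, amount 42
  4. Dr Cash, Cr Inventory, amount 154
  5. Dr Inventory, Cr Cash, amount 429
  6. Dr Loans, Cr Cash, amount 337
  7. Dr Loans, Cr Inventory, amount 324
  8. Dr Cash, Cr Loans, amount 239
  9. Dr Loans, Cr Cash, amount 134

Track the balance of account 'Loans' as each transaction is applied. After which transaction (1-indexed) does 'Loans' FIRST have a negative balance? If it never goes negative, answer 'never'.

Answer: 2

Derivation:
After txn 1: Loans=178
After txn 2: Loans=-246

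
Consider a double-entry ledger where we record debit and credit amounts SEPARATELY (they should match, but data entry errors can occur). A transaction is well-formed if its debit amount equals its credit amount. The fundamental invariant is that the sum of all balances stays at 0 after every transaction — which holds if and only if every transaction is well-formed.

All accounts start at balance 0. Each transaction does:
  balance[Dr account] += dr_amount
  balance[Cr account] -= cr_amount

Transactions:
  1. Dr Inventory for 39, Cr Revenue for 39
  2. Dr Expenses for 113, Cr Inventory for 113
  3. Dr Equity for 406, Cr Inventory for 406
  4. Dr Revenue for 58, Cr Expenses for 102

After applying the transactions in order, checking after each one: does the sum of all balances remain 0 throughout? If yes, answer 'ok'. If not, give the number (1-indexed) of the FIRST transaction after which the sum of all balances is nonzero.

Answer: 4

Derivation:
After txn 1: dr=39 cr=39 sum_balances=0
After txn 2: dr=113 cr=113 sum_balances=0
After txn 3: dr=406 cr=406 sum_balances=0
After txn 4: dr=58 cr=102 sum_balances=-44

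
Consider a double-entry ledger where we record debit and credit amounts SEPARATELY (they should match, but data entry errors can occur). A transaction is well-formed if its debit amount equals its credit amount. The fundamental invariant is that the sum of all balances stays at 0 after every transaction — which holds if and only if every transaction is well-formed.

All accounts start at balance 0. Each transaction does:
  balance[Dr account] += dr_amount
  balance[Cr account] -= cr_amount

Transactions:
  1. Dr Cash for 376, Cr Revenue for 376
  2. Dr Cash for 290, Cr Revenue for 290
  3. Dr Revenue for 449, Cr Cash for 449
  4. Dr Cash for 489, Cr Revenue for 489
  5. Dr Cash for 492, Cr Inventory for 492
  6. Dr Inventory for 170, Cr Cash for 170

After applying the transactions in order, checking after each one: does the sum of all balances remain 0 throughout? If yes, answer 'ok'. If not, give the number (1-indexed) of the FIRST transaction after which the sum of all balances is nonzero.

Answer: ok

Derivation:
After txn 1: dr=376 cr=376 sum_balances=0
After txn 2: dr=290 cr=290 sum_balances=0
After txn 3: dr=449 cr=449 sum_balances=0
After txn 4: dr=489 cr=489 sum_balances=0
After txn 5: dr=492 cr=492 sum_balances=0
After txn 6: dr=170 cr=170 sum_balances=0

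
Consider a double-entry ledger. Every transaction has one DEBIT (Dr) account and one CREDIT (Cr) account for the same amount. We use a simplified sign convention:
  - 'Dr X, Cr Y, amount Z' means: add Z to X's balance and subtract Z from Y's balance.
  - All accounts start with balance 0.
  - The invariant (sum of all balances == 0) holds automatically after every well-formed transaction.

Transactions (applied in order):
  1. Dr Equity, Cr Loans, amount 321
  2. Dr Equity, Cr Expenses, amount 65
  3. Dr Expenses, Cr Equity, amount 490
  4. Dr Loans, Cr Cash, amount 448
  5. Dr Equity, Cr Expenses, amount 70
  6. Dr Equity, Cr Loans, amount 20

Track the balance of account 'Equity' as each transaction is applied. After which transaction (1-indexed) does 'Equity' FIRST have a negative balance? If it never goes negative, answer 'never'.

After txn 1: Equity=321
After txn 2: Equity=386
After txn 3: Equity=-104

Answer: 3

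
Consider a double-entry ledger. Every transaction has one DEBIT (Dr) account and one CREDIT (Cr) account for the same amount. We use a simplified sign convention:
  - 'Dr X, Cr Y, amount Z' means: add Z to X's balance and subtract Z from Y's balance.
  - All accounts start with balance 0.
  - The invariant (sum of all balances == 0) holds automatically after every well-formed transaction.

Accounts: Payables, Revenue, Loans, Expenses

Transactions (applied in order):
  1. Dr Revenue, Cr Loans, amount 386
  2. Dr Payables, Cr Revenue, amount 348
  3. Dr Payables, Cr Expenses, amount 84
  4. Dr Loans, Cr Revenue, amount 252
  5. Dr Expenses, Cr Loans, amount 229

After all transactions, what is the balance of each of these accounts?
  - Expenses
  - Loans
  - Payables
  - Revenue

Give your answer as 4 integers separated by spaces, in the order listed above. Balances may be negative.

Answer: 145 -363 432 -214

Derivation:
After txn 1 (Dr Revenue, Cr Loans, amount 386): Loans=-386 Revenue=386
After txn 2 (Dr Payables, Cr Revenue, amount 348): Loans=-386 Payables=348 Revenue=38
After txn 3 (Dr Payables, Cr Expenses, amount 84): Expenses=-84 Loans=-386 Payables=432 Revenue=38
After txn 4 (Dr Loans, Cr Revenue, amount 252): Expenses=-84 Loans=-134 Payables=432 Revenue=-214
After txn 5 (Dr Expenses, Cr Loans, amount 229): Expenses=145 Loans=-363 Payables=432 Revenue=-214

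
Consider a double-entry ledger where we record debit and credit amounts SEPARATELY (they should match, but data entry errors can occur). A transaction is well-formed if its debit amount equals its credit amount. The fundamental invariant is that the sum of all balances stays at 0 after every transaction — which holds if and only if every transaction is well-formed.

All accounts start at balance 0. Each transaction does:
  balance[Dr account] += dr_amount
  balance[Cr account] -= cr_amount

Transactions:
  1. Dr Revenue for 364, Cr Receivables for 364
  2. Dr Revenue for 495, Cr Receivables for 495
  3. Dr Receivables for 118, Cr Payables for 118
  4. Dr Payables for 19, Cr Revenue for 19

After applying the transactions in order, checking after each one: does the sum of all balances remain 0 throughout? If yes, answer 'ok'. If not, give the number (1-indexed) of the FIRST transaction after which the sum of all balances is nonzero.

Answer: ok

Derivation:
After txn 1: dr=364 cr=364 sum_balances=0
After txn 2: dr=495 cr=495 sum_balances=0
After txn 3: dr=118 cr=118 sum_balances=0
After txn 4: dr=19 cr=19 sum_balances=0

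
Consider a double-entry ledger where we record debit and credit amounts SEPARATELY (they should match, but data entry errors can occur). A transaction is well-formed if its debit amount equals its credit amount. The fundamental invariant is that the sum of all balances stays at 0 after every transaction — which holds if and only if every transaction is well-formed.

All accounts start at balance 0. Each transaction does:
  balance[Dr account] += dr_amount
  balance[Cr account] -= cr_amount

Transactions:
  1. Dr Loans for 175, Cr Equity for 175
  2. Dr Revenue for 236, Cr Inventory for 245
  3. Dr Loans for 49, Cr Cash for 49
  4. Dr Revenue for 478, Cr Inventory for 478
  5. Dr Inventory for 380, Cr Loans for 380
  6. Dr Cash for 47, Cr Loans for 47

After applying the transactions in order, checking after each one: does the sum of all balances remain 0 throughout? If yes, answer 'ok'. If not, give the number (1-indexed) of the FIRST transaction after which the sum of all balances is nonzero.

Answer: 2

Derivation:
After txn 1: dr=175 cr=175 sum_balances=0
After txn 2: dr=236 cr=245 sum_balances=-9
After txn 3: dr=49 cr=49 sum_balances=-9
After txn 4: dr=478 cr=478 sum_balances=-9
After txn 5: dr=380 cr=380 sum_balances=-9
After txn 6: dr=47 cr=47 sum_balances=-9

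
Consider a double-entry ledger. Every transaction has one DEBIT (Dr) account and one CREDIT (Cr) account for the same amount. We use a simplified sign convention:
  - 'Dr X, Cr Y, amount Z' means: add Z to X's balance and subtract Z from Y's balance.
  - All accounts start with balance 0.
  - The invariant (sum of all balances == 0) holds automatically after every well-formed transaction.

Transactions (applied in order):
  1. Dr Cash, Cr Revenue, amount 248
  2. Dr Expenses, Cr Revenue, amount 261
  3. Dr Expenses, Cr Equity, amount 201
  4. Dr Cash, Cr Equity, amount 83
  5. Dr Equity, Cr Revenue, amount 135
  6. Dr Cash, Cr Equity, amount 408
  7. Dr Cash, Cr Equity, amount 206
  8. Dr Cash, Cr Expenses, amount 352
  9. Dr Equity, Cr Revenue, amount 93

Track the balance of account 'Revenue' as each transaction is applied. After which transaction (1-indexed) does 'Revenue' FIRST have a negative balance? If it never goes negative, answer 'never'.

Answer: 1

Derivation:
After txn 1: Revenue=-248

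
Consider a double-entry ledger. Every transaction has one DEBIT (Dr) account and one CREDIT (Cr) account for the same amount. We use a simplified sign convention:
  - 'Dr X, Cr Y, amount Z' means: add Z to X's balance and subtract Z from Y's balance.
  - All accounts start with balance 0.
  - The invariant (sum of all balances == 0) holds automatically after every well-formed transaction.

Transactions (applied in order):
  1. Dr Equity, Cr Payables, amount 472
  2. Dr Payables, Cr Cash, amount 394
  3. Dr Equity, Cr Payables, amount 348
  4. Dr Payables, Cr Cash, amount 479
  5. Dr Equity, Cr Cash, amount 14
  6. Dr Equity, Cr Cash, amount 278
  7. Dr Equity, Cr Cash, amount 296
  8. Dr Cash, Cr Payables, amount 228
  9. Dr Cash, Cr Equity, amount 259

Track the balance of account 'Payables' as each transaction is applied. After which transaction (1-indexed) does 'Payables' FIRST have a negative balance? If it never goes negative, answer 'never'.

After txn 1: Payables=-472

Answer: 1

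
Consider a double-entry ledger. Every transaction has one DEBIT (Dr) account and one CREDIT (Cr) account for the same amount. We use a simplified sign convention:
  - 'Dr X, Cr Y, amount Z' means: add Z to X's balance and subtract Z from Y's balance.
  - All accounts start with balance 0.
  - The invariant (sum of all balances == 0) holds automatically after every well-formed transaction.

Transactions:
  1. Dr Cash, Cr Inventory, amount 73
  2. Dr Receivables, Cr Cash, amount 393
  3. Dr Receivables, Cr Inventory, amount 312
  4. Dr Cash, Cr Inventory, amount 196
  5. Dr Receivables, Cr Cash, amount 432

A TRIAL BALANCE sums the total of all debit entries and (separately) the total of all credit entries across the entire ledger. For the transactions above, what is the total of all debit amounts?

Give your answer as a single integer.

Answer: 1406

Derivation:
Txn 1: debit+=73
Txn 2: debit+=393
Txn 3: debit+=312
Txn 4: debit+=196
Txn 5: debit+=432
Total debits = 1406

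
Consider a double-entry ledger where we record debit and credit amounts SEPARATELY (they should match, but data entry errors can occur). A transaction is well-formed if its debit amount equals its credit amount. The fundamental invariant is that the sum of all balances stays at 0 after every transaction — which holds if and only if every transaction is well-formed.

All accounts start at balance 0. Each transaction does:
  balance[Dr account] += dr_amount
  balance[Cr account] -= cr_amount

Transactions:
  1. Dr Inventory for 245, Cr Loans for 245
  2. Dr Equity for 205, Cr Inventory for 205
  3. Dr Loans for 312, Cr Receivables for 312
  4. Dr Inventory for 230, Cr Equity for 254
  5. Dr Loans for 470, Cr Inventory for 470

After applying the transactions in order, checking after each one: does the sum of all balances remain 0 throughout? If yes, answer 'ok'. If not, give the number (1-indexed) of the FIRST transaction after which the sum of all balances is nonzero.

Answer: 4

Derivation:
After txn 1: dr=245 cr=245 sum_balances=0
After txn 2: dr=205 cr=205 sum_balances=0
After txn 3: dr=312 cr=312 sum_balances=0
After txn 4: dr=230 cr=254 sum_balances=-24
After txn 5: dr=470 cr=470 sum_balances=-24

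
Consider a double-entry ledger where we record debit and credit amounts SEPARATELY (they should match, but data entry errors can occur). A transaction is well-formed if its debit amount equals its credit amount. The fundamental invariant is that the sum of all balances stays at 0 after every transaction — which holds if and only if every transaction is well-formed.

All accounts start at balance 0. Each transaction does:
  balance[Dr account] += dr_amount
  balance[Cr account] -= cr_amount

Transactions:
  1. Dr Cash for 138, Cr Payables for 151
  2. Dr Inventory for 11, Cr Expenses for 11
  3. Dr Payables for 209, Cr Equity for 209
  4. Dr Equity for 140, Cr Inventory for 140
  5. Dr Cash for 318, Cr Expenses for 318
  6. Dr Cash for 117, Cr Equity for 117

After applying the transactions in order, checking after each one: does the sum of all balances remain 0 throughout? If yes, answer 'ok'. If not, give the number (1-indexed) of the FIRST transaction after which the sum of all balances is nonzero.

After txn 1: dr=138 cr=151 sum_balances=-13
After txn 2: dr=11 cr=11 sum_balances=-13
After txn 3: dr=209 cr=209 sum_balances=-13
After txn 4: dr=140 cr=140 sum_balances=-13
After txn 5: dr=318 cr=318 sum_balances=-13
After txn 6: dr=117 cr=117 sum_balances=-13

Answer: 1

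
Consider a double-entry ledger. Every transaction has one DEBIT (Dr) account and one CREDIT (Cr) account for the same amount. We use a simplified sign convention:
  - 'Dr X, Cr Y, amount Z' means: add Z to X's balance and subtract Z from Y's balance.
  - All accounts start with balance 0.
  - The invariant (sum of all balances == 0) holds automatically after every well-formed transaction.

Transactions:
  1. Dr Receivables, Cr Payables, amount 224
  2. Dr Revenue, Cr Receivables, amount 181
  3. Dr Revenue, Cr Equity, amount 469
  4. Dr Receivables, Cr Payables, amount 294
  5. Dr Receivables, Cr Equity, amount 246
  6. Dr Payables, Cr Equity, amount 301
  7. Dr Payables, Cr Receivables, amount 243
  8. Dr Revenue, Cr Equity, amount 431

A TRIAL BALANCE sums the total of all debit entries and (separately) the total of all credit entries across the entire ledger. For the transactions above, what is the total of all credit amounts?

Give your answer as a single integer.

Txn 1: credit+=224
Txn 2: credit+=181
Txn 3: credit+=469
Txn 4: credit+=294
Txn 5: credit+=246
Txn 6: credit+=301
Txn 7: credit+=243
Txn 8: credit+=431
Total credits = 2389

Answer: 2389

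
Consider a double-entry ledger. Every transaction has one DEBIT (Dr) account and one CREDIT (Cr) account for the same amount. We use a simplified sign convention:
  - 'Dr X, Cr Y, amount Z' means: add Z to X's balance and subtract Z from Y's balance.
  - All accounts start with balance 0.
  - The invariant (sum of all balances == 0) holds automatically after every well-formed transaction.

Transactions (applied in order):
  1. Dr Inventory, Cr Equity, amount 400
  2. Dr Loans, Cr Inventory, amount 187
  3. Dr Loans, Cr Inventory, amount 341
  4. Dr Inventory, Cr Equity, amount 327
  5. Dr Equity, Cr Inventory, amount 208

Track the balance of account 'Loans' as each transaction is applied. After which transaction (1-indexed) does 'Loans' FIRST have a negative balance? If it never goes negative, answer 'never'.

After txn 1: Loans=0
After txn 2: Loans=187
After txn 3: Loans=528
After txn 4: Loans=528
After txn 5: Loans=528

Answer: never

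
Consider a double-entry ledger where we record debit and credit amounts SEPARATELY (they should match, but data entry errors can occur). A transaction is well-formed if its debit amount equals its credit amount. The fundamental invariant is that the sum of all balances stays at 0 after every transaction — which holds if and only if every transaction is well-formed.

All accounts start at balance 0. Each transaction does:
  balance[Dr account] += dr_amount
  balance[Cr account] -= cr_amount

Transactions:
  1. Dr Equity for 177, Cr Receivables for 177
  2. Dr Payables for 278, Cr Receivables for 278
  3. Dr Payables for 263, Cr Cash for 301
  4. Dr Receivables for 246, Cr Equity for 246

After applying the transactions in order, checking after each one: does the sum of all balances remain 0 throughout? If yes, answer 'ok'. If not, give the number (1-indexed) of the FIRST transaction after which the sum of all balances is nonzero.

After txn 1: dr=177 cr=177 sum_balances=0
After txn 2: dr=278 cr=278 sum_balances=0
After txn 3: dr=263 cr=301 sum_balances=-38
After txn 4: dr=246 cr=246 sum_balances=-38

Answer: 3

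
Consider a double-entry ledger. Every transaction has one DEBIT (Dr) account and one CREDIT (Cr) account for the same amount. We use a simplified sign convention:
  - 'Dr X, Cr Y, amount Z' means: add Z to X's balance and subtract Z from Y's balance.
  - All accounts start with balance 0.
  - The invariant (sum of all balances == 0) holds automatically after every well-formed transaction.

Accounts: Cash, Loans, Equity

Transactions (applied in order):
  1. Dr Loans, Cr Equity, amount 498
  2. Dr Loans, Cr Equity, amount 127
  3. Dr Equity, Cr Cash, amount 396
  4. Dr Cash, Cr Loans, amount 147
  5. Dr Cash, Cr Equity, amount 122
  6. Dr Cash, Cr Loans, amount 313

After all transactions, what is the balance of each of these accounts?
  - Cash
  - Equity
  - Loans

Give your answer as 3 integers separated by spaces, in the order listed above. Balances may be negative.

After txn 1 (Dr Loans, Cr Equity, amount 498): Equity=-498 Loans=498
After txn 2 (Dr Loans, Cr Equity, amount 127): Equity=-625 Loans=625
After txn 3 (Dr Equity, Cr Cash, amount 396): Cash=-396 Equity=-229 Loans=625
After txn 4 (Dr Cash, Cr Loans, amount 147): Cash=-249 Equity=-229 Loans=478
After txn 5 (Dr Cash, Cr Equity, amount 122): Cash=-127 Equity=-351 Loans=478
After txn 6 (Dr Cash, Cr Loans, amount 313): Cash=186 Equity=-351 Loans=165

Answer: 186 -351 165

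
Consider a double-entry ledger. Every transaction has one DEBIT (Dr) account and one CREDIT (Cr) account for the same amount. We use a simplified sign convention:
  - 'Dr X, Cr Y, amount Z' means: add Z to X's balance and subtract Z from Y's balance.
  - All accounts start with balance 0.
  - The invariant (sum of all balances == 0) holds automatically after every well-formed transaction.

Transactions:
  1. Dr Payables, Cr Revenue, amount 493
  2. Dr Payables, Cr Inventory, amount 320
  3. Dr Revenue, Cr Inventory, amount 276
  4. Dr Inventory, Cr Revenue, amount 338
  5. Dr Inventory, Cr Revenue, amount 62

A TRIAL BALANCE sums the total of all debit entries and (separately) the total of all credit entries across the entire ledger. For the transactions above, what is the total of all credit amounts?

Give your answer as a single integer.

Txn 1: credit+=493
Txn 2: credit+=320
Txn 3: credit+=276
Txn 4: credit+=338
Txn 5: credit+=62
Total credits = 1489

Answer: 1489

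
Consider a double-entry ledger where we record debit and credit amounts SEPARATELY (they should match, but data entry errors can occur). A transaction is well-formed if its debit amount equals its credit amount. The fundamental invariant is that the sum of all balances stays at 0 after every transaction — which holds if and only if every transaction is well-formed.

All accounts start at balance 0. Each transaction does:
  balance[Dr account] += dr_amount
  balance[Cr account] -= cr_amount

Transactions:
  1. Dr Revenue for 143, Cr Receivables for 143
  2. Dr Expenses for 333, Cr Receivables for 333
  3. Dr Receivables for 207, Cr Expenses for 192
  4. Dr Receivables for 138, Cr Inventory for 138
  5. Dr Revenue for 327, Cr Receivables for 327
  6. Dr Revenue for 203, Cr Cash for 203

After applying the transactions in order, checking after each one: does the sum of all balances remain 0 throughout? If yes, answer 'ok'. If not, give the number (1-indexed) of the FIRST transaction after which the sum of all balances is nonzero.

Answer: 3

Derivation:
After txn 1: dr=143 cr=143 sum_balances=0
After txn 2: dr=333 cr=333 sum_balances=0
After txn 3: dr=207 cr=192 sum_balances=15
After txn 4: dr=138 cr=138 sum_balances=15
After txn 5: dr=327 cr=327 sum_balances=15
After txn 6: dr=203 cr=203 sum_balances=15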